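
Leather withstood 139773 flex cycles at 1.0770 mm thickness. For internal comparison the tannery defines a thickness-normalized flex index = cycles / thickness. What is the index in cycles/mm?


Formula: Index = cycles / thickness
Substituting: Index = 139773 / 1.0770
Result: 129779.9443 cycles/mm


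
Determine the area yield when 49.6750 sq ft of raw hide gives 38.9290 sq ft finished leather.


Formula: Yield = finished / raw * 100
Substituting: Yield = 38.9290 / 49.6750 * 100
Result: 78.3674 %


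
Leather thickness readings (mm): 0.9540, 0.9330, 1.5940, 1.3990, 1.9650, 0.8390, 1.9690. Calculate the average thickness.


Formula: Average = sum / n
Substituting: Average = 9.6530 / 7
Result: 1.3790 mm


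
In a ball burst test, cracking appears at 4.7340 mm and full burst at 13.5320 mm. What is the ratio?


Formula: Ratio = crack / burst
Substituting: Ratio = 4.7340 / 13.5320
Result: 0.3498


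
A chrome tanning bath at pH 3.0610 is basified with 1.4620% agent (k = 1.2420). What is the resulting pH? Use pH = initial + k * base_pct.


Formula: pH_final = pH_initial + k * base_pct
Substituting: pH_final = 3.0610 + 1.2420 * 1.4620
Result: 4.8768


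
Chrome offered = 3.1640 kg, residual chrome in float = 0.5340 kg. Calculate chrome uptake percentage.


Formula: Uptake = (offered - residual) / offered * 100
Substituting: Uptake = (3.1640 - 0.5340) / 3.1640 * 100
Result: 83.1226 %


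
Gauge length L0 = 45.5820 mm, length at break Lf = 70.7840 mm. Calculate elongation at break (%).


Formula: Elongation = (Lf - L0) / L0 * 100
Substituting: Elongation = (70.7840 - 45.5820) / 45.5820 * 100
Result: 55.2894 %


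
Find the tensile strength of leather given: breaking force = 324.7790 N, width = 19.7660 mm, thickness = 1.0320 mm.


Formula: TS = force / (width * thickness)
Substituting: TS = 324.7790 / (19.7660 * 1.0320)
Result: 15.9217 N/mm^2


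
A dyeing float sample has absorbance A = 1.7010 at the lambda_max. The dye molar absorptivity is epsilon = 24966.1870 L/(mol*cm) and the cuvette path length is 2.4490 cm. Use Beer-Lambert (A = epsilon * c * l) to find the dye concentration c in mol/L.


Formula: c = A / (epsilon * l)
Substituting: c = 1.7010 / (24966.1870 * 2.4490)
Result: 2.7820e-05 mol/L


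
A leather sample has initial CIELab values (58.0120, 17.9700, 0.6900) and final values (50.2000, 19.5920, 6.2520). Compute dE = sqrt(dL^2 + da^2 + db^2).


dL = -7.8120, da = 1.6220, db = 5.5620
dE = sqrt((-7.8120)^2 + 1.6220^2 + 5.5620^2) = 9.7259


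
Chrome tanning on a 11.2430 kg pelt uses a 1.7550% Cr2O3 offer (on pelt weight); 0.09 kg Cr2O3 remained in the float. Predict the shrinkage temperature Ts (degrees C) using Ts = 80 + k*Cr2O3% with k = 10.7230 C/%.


Offered = pelt * offer_pct / 100 = 11.2430 * 1.7550 / 100 = 0.1973 kg
Uptake = offered - residual = 0.1973 - 0.09 = 0.1073 kg
Cr2O3% on pelt = uptake / pelt * 100 = 0.1073 / 11.2430 * 100 = 0.9545 %
Ts = 80 + k * Cr2O3% = 80 + 10.7230 * 0.9545 = 90.2351 C


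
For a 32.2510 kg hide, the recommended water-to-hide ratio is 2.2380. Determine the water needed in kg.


Formula: Water = hide_weight * ratio
Substituting: Water = 32.2510 * 2.2380
Result: 72.1777 kg


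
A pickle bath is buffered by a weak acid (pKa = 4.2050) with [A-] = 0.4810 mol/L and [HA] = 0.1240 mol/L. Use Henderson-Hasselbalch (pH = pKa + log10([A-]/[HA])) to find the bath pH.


ratio = [A-] / [HA] = 0.4810 / 0.1240 = 3.8790
log10(ratio) = 0.5887
pH = pKa + log10(ratio) = 4.2050 + 0.5887 = 4.7937


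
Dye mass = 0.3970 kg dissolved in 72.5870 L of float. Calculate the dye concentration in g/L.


Formula: Conc = dye_mass(kg) / volume(L) * 1000
Substituting: Conc = 0.3970 / 72.5870 * 1000
Result: 5.4693 g/L


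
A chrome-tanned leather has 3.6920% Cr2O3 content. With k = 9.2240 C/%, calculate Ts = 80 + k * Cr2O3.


Formula: Ts = 80 + k * Cr2O3
Substituting: Ts = 80 + 9.2240 * 3.6920
Result: 114.0550 C


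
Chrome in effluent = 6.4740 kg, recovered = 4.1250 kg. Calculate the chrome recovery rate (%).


Formula: Recovery = recovered / input * 100
Substituting: Recovery = 4.1250 / 6.4740 * 100
Result: 63.7164 %


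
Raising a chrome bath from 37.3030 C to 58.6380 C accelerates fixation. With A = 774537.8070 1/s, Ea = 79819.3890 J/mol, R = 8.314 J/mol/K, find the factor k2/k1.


T1 = 37.3030 + 273.15 = 310.4530 K; T2 = 58.6380 + 273.15 = 331.7880 K
k1 = A * exp(-Ea/(R*T1)) = 774537.8070 * exp(-79819.3890/(8.314*310.4530)) = 2.8755e-08 1/s
k2 = A * exp(-Ea/(R*T2)) = 774537.8070 * exp(-79819.3890/(8.314*331.7880)) = 2.1005e-07 1/s
k2/k1 = 2.1005e-07 / 2.8755e-08 = 7.3049


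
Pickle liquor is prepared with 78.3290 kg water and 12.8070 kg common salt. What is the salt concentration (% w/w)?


Formula: Conc = salt / (water + salt) * 100
Substituting: Conc = 12.8070 / (78.3290 + 12.8070) * 100
Result: 14.0526 %


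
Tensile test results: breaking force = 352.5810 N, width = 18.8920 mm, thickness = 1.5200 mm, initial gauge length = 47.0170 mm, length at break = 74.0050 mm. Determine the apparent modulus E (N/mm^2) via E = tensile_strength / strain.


TS = F / (w * t) = 352.5810 / (18.8920 * 1.5200) = 12.2783 N/mm^2
strain = (Lf - L0) / L0 = (74.0050 - 47.0170) / 47.0170 = 0.5740
E = TS / strain = 12.2783 / 0.5740 = 21.3905 N/mm^2


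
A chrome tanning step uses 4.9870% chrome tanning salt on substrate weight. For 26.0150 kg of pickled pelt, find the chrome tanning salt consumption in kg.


Formula: Chrome = substrate * pct / 100
Substituting: Chrome = 26.0150 * 4.9870 / 100
Result: 1.2974 kg


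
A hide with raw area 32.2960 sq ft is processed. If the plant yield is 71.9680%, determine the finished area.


Formula: finished = raw * yield / 100
Substituting: finished = 32.2960 * 71.9680 / 100
Result: 23.2428 sq ft


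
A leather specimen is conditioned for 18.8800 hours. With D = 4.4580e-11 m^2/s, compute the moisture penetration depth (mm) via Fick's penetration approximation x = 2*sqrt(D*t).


t = 18.8800 hr * 3600 = 67968.0000 s
D * t = 4.4580e-11 * 67968.0000 = 3.0300e-06
x = 2 * sqrt(D*t) = 2 * sqrt(3.0300e-06) = 0.00348139 m = 3.4814 mm


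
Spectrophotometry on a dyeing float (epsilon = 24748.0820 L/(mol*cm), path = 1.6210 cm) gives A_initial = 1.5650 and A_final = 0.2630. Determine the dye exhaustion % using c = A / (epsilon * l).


c_initial = A_i / (epsilon * l) = 1.5650 / (24748.0820 * 1.6210) = 3.9011e-05 mol/L
c_final = A_f / (epsilon * l) = 0.2630 / (24748.0820 * 1.6210) = 6.5559e-06 mol/L
Exhaustion = (c_initial - c_final) / c_initial * 100 = (3.9011e-05 - 6.5559e-06) / 3.9011e-05 * 100 = 83.1949 %


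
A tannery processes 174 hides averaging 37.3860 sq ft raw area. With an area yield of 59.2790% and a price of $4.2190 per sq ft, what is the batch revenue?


Raw_total = N * avg_area = 174 * 37.3860 = 6505.1640 sq ft
Finished = Raw_total * yield / 100 = 6505.1640 * 59.2790 / 100 = 3856.1962 sq ft
Value = Finished * price = 3856.1962 * 4.2190 = 16269.2916 $


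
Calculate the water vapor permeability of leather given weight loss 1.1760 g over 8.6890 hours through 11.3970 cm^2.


Formula: WVP = loss / (area * time)
Substituting: WVP = 1.1760 / (11.3970 * 8.6890)
Result: 0.0118754 g/(cm^2*hr)


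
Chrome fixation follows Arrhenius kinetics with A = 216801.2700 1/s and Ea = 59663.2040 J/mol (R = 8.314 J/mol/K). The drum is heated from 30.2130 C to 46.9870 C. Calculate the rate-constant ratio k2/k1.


T1 = 30.2130 + 273.15 = 303.3630 K; T2 = 46.9870 + 273.15 = 320.1370 K
k1 = A * exp(-Ea/(R*T1)) = 216801.2700 * exp(-59663.2040/(8.314*303.3630)) = 1.1550e-05 1/s
k2 = A * exp(-Ea/(R*T2)) = 216801.2700 * exp(-59663.2040/(8.314*320.1370)) = 3.9890e-05 1/s
k2/k1 = 3.9890e-05 / 1.1550e-05 = 3.4538


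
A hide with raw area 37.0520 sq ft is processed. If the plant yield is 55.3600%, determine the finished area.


Formula: finished = raw * yield / 100
Substituting: finished = 37.0520 * 55.3600 / 100
Result: 20.5120 sq ft


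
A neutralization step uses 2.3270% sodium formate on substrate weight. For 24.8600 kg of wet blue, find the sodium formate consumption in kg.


Formula: Neutralizer = substrate * pct / 100
Substituting: Neutralizer = 24.8600 * 2.3270 / 100
Result: 0.5785 kg


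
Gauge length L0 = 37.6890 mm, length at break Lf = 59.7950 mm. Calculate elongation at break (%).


Formula: Elongation = (Lf - L0) / L0 * 100
Substituting: Elongation = (59.7950 - 37.6890) / 37.6890 * 100
Result: 58.6537 %


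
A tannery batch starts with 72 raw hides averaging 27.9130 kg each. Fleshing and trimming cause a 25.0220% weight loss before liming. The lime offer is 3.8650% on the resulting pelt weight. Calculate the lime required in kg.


Total_raw = N * avg_wt = 72 * 27.9130 = 2009.7360 kg
Substrate = Total_raw * (1 - loss/100) = 2009.7360 * (1 - 25.0220/100) = 1506.8599 kg
Lime = Substrate * pct / 100 = 1506.8599 * 3.8650 / 100 = 58.2401 kg


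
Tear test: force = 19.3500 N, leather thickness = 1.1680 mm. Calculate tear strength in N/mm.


Formula: Tear strength = force / thickness
Substituting: Tear strength = 19.3500 / 1.1680
Result: 16.5668 N/mm


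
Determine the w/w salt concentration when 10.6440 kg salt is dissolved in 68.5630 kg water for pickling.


Formula: Conc = salt / (water + salt) * 100
Substituting: Conc = 10.6440 / (68.5630 + 10.6440) * 100
Result: 13.4382 %


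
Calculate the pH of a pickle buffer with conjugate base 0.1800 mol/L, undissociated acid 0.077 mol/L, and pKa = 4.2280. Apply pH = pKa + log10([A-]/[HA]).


ratio = [A-] / [HA] = 0.1800 / 0.077 = 2.3377
log10(ratio) = 0.3688
pH = pKa + log10(ratio) = 4.2280 + 0.3688 = 4.5968


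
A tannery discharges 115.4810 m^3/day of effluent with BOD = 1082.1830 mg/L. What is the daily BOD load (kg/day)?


Formula: BOD_load = volume * conc / 1000
Substituting: BOD_load = 115.4810 * 1082.1830 / 1000
Result: 124.9716 kg/day


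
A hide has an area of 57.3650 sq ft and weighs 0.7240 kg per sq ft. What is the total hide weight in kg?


Formula: Weight = area * weight_per_sqft
Substituting: Weight = 57.3650 * 0.7240
Result: 41.5323 kg


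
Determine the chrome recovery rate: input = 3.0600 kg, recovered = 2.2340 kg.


Formula: Recovery = recovered / input * 100
Substituting: Recovery = 2.2340 / 3.0600 * 100
Result: 73.0065 %


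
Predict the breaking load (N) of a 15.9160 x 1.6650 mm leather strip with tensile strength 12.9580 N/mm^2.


Formula: F = TS * w * t
Substituting: F = 12.9580 * 15.9160 * 1.6650
Result: 343.3888 N


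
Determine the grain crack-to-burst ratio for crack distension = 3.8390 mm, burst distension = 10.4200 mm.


Formula: Ratio = crack / burst
Substituting: Ratio = 3.8390 / 10.4200
Result: 0.3684


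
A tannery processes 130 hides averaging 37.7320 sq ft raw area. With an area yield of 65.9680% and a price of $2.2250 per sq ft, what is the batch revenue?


Raw_total = N * avg_area = 130 * 37.7320 = 4905.1600 sq ft
Finished = Raw_total * yield / 100 = 4905.1600 * 65.9680 / 100 = 3235.8359 sq ft
Value = Finished * price = 3235.8359 * 2.2250 = 7199.7350 $


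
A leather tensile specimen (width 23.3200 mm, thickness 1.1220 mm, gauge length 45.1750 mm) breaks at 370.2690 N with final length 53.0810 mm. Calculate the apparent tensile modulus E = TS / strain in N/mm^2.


TS = F / (w * t) = 370.2690 / (23.3200 * 1.1220) = 14.1513 N/mm^2
strain = (Lf - L0) / L0 = (53.0810 - 45.1750) / 45.1750 = 0.1750
E = TS / strain = 14.1513 / 0.1750 = 80.8607 N/mm^2


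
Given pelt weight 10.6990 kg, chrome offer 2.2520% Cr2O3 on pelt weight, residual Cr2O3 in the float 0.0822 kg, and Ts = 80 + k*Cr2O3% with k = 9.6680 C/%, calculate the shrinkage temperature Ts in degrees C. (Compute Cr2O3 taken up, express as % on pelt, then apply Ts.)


Offered = pelt * offer_pct / 100 = 10.6990 * 2.2520 / 100 = 0.2409 kg
Uptake = offered - residual = 0.2409 - 0.0822 = 0.1587 kg
Cr2O3% on pelt = uptake / pelt * 100 = 0.1587 / 10.6990 * 100 = 1.4837 %
Ts = 80 + k * Cr2O3% = 80 + 9.6680 * 1.4837 = 94.3444 C


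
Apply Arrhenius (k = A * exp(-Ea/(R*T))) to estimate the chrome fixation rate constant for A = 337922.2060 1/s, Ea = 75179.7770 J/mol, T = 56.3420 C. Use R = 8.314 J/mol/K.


T_K = T_C + 273.15 = 56.3420 + 273.15 = 329.4920 K
exponent = -Ea / (R * T_K) = -75179.7770 / (8.314 * 329.4920) = -27.4439
k = A * exp(exponent) = 337922.2060 * exp(-27.4439) = 4.0745e-07 1/s


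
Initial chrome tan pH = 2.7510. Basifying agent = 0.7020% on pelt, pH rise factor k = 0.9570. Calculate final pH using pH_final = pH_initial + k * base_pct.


Formula: pH_final = pH_initial + k * base_pct
Substituting: pH_final = 2.7510 + 0.9570 * 0.7020
Result: 3.4228


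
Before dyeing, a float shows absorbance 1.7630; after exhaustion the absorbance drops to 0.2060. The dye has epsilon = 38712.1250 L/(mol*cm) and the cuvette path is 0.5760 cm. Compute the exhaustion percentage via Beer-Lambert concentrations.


c_initial = A_i / (epsilon * l) = 1.7630 / (38712.1250 * 0.5760) = 7.9065e-05 mol/L
c_final = A_f / (epsilon * l) = 0.2060 / (38712.1250 * 0.5760) = 9.2384e-06 mol/L
Exhaustion = (c_initial - c_final) / c_initial * 100 = (7.9065e-05 - 9.2384e-06) / 7.9065e-05 * 100 = 88.3154 %


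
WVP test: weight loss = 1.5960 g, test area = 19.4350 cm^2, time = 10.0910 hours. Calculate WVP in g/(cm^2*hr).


Formula: WVP = loss / (area * time)
Substituting: WVP = 1.5960 / (19.4350 * 10.0910)
Result: 0.00813793 g/(cm^2*hr)


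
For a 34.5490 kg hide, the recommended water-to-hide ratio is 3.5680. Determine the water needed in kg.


Formula: Water = hide_weight * ratio
Substituting: Water = 34.5490 * 3.5680
Result: 123.2708 kg


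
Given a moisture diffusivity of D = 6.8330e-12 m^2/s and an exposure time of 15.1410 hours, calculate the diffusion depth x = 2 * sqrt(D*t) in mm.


t = 15.1410 hr * 3600 = 54507.6000 s
D * t = 6.8330e-12 * 54507.6000 = 3.7245e-07
x = 2 * sqrt(D*t) = 2 * sqrt(3.7245e-07) = 0.00122057 m = 1.2206 mm


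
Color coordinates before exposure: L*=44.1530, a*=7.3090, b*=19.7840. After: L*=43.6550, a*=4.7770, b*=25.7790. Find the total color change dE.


dL = -0.4980, da = -2.5320, db = 5.9950
dE = sqrt((-0.4980)^2 + (-2.5320)^2 + 5.9950^2) = 6.5268


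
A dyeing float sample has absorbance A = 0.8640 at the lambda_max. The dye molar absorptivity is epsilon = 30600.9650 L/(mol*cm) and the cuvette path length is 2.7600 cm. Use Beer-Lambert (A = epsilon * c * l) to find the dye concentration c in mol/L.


Formula: c = A / (epsilon * l)
Substituting: c = 0.8640 / (30600.9650 * 2.7600)
Result: 1.0230e-05 mol/L


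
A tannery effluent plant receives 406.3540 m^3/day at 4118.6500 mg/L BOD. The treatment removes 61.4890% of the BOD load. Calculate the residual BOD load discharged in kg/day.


Load_in = volume * conc / 1000 = 406.3540 * 4118.6500 / 1000 = 1673.6299 kg/day
Removed = Load_in * eff / 100 = 1673.6299 * 61.4890 / 100 = 1029.0983 kg/day
Load_out = Load_in - Removed = 1673.6299 - 1029.0983 = 644.5316 kg/day


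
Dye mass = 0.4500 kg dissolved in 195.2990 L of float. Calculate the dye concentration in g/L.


Formula: Conc = dye_mass(kg) / volume(L) * 1000
Substituting: Conc = 0.4500 / 195.2990 * 1000
Result: 2.3042 g/L


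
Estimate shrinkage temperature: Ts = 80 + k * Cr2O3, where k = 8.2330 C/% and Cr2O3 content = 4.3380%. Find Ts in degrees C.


Formula: Ts = 80 + k * Cr2O3
Substituting: Ts = 80 + 8.2330 * 4.3380
Result: 115.7148 C


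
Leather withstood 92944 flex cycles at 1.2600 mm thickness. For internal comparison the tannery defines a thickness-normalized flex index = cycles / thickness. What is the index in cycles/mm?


Formula: Index = cycles / thickness
Substituting: Index = 92944 / 1.2600
Result: 73765.0794 cycles/mm


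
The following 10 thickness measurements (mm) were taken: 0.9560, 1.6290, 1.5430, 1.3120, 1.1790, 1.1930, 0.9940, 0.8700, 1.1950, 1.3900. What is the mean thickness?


Formula: Average = sum / n
Substituting: Average = 12.2610 / 10
Result: 1.2261 mm


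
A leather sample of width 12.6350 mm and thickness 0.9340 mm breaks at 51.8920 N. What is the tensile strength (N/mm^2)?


Formula: TS = force / (width * thickness)
Substituting: TS = 51.8920 / (12.6350 * 0.9340)
Result: 4.3972 N/mm^2


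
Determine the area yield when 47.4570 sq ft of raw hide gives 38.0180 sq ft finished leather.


Formula: Yield = finished / raw * 100
Substituting: Yield = 38.0180 / 47.4570 * 100
Result: 80.1104 %


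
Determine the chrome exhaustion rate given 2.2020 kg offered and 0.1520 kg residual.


Formula: Uptake = (offered - residual) / offered * 100
Substituting: Uptake = (2.2020 - 0.1520) / 2.2020 * 100
Result: 93.0972 %


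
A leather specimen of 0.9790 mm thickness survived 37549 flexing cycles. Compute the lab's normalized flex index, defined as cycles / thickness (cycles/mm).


Formula: Index = cycles / thickness
Substituting: Index = 37549 / 0.9790
Result: 38354.4433 cycles/mm


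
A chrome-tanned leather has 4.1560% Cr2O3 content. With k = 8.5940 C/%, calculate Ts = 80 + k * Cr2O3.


Formula: Ts = 80 + k * Cr2O3
Substituting: Ts = 80 + 8.5940 * 4.1560
Result: 115.7167 C


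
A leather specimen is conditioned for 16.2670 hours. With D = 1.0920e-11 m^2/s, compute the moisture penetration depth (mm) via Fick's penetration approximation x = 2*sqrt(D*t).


t = 16.2670 hr * 3600 = 58561.2000 s
D * t = 1.0920e-11 * 58561.2000 = 6.3949e-07
x = 2 * sqrt(D*t) = 2 * sqrt(6.3949e-07) = 0.00159936 m = 1.5994 mm


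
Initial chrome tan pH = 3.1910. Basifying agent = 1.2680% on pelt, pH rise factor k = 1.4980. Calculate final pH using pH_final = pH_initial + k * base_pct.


Formula: pH_final = pH_initial + k * base_pct
Substituting: pH_final = 3.1910 + 1.4980 * 1.2680
Result: 5.0905


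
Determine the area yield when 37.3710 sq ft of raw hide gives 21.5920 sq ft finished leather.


Formula: Yield = finished / raw * 100
Substituting: Yield = 21.5920 / 37.3710 * 100
Result: 57.7774 %


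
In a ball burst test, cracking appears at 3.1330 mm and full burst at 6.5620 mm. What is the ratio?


Formula: Ratio = crack / burst
Substituting: Ratio = 3.1330 / 6.5620
Result: 0.4774


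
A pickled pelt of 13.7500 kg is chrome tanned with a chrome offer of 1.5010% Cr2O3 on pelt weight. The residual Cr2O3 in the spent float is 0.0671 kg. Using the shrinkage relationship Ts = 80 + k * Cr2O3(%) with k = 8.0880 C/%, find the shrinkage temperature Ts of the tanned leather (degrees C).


Offered = pelt * offer_pct / 100 = 13.7500 * 1.5010 / 100 = 0.2064 kg
Uptake = offered - residual = 0.2064 - 0.0671 = 0.1393 kg
Cr2O3% on pelt = uptake / pelt * 100 = 0.1393 / 13.7500 * 100 = 1.0130 %
Ts = 80 + k * Cr2O3% = 80 + 8.0880 * 1.0130 = 88.1931 C


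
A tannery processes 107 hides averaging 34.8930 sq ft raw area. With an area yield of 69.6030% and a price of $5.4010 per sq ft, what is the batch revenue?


Raw_total = N * avg_area = 107 * 34.8930 = 3733.5510 sq ft
Finished = Raw_total * yield / 100 = 3733.5510 * 69.6030 / 100 = 2598.6635 sq ft
Value = Finished * price = 2598.6635 * 5.4010 = 14035.3816 $


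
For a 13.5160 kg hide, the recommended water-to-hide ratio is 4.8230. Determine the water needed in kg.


Formula: Water = hide_weight * ratio
Substituting: Water = 13.5160 * 4.8230
Result: 65.1877 kg


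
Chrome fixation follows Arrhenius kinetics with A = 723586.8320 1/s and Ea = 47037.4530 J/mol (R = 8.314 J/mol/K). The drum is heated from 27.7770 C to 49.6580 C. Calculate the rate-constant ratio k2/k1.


T1 = 27.7770 + 273.15 = 300.9270 K; T2 = 49.6580 + 273.15 = 322.8080 K
k1 = A * exp(-Ea/(R*T1)) = 723586.8320 * exp(-47037.4530/(8.314*300.9270)) = 0.00494854 1/s
k2 = A * exp(-Ea/(R*T2)) = 723586.8320 * exp(-47037.4530/(8.314*322.8080)) = 0.0176982 1/s
k2/k1 = 0.0176982 / 0.00494854 = 3.5764


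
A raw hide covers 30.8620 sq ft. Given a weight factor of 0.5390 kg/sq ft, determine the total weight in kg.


Formula: Weight = area * weight_per_sqft
Substituting: Weight = 30.8620 * 0.5390
Result: 16.6346 kg


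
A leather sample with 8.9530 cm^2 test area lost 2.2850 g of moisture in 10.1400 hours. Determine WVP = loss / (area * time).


Formula: WVP = loss / (area * time)
Substituting: WVP = 2.2850 / (8.9530 * 10.1400)
Result: 0.0251698 g/(cm^2*hr)


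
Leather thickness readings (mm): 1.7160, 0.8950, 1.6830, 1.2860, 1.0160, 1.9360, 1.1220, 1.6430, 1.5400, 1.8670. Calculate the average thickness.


Formula: Average = sum / n
Substituting: Average = 14.7040 / 10
Result: 1.4704 mm


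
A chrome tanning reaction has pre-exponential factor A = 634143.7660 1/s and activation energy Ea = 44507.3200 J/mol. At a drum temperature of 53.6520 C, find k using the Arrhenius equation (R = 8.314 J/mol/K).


T_K = T_C + 273.15 = 53.6520 + 273.15 = 326.8020 K
exponent = -Ea / (R * T_K) = -44507.3200 / (8.314 * 326.8020) = -16.3809
k = A * exp(exponent) = 634143.7660 * exp(-16.3809) = 0.0487607 1/s


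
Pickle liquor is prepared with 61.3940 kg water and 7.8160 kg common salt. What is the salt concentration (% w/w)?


Formula: Conc = salt / (water + salt) * 100
Substituting: Conc = 7.8160 / (61.3940 + 7.8160) * 100
Result: 11.2932 %


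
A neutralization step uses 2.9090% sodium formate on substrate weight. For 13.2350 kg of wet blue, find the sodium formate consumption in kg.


Formula: Neutralizer = substrate * pct / 100
Substituting: Neutralizer = 13.2350 * 2.9090 / 100
Result: 0.3850 kg


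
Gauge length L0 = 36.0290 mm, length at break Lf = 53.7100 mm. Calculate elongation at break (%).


Formula: Elongation = (Lf - L0) / L0 * 100
Substituting: Elongation = (53.7100 - 36.0290) / 36.0290 * 100
Result: 49.0744 %


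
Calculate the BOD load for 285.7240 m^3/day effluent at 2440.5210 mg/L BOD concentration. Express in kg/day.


Formula: BOD_load = volume * conc / 1000
Substituting: BOD_load = 285.7240 * 2440.5210 / 1000
Result: 697.3154 kg/day


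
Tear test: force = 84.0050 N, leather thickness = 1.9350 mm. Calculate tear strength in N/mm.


Formula: Tear strength = force / thickness
Substituting: Tear strength = 84.0050 / 1.9350
Result: 43.4134 N/mm


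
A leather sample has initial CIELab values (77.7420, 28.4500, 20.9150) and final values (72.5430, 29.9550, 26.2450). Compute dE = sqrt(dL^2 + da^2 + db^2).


dL = -5.1990, da = 1.5050, db = 5.3300
dE = sqrt((-5.1990)^2 + 1.5050^2 + 5.3300^2) = 7.5963


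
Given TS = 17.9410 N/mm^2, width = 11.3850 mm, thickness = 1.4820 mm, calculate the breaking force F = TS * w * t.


Formula: F = TS * w * t
Substituting: F = 17.9410 * 11.3850 * 1.4820
Result: 302.7108 N


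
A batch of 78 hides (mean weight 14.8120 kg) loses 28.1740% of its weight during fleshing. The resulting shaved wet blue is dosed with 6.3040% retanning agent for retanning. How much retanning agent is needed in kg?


Total_raw = N * avg_wt = 78 * 14.8120 = 1155.3360 kg
Substrate = Total_raw * (1 - loss/100) = 1155.3360 * (1 - 28.1740/100) = 829.8316 kg
Retan = Substrate * pct / 100 = 829.8316 * 6.3040 / 100 = 52.3126 kg


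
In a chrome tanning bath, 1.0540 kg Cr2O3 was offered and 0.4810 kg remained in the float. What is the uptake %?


Formula: Uptake = (offered - residual) / offered * 100
Substituting: Uptake = (1.0540 - 0.4810) / 1.0540 * 100
Result: 54.3643 %


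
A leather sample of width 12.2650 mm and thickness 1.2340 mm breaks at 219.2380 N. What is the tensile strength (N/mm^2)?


Formula: TS = force / (width * thickness)
Substituting: TS = 219.2380 / (12.2650 * 1.2340)
Result: 14.4855 N/mm^2


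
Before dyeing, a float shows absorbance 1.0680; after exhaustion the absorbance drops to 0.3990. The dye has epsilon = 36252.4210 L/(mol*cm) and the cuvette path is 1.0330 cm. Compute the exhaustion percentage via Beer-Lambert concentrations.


c_initial = A_i / (epsilon * l) = 1.0680 / (36252.4210 * 1.0330) = 2.8519e-05 mol/L
c_final = A_f / (epsilon * l) = 0.3990 / (36252.4210 * 1.0330) = 1.0655e-05 mol/L
Exhaustion = (c_initial - c_final) / c_initial * 100 = (2.8519e-05 - 1.0655e-05) / 2.8519e-05 * 100 = 62.6404 %


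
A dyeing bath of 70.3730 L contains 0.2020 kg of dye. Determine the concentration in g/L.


Formula: Conc = dye_mass(kg) / volume(L) * 1000
Substituting: Conc = 0.2020 / 70.3730 * 1000
Result: 2.8704 g/L


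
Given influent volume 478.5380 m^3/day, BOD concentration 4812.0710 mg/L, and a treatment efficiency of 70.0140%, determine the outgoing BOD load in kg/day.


Load_in = volume * conc / 1000 = 478.5380 * 4812.0710 / 1000 = 2302.7588 kg/day
Removed = Load_in * eff / 100 = 2302.7588 * 70.0140 / 100 = 1612.2536 kg/day
Load_out = Load_in - Removed = 2302.7588 - 1612.2536 = 690.5053 kg/day


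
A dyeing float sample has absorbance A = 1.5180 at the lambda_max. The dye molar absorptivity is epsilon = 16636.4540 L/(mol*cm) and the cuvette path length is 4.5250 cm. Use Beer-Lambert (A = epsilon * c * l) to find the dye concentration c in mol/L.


Formula: c = A / (epsilon * l)
Substituting: c = 1.5180 / (16636.4540 * 4.5250)
Result: 2.0165e-05 mol/L


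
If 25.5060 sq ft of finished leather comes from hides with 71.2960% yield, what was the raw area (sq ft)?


Formula: raw = finished * 100 / yield
Substituting: raw = 25.5060 * 100 / 71.2960
Result: 35.7748 sq ft


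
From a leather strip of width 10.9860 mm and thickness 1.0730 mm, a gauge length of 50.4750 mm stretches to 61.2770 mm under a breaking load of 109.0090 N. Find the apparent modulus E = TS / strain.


TS = F / (w * t) = 109.0090 / (10.9860 * 1.0730) = 9.2475 N/mm^2
strain = (Lf - L0) / L0 = (61.2770 - 50.4750) / 50.4750 = 0.2140
E = TS / strain = 9.2475 / 0.2140 = 43.2111 N/mm^2


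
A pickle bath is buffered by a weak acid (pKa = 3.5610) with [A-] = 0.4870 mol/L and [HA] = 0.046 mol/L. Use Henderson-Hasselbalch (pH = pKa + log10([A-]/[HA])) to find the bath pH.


ratio = [A-] / [HA] = 0.4870 / 0.046 = 10.5870
log10(ratio) = 1.0248
pH = pKa + log10(ratio) = 3.5610 + 1.0248 = 4.5858


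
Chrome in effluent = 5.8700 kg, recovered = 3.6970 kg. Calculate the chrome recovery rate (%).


Formula: Recovery = recovered / input * 100
Substituting: Recovery = 3.6970 / 5.8700 * 100
Result: 62.9813 %


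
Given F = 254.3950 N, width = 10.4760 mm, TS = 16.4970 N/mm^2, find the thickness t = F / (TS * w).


Formula: t = F / (TS * w)
Substituting: t = 254.3950 / (16.4970 * 10.4760)
Result: 1.4720 mm


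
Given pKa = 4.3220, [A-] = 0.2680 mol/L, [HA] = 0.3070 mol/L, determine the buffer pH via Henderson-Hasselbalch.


ratio = [A-] / [HA] = 0.2680 / 0.3070 = 0.8730
log10(ratio) = -0.0590036
pH = pKa + log10(ratio) = 4.3220 - 0.0590036 = 4.2630


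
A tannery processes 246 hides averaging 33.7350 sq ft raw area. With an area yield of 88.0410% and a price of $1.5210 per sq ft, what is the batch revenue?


Raw_total = N * avg_area = 246 * 33.7350 = 8298.8100 sq ft
Finished = Raw_total * yield / 100 = 8298.8100 * 88.0410 / 100 = 7306.3553 sq ft
Value = Finished * price = 7306.3553 * 1.5210 = 11112.9664 $


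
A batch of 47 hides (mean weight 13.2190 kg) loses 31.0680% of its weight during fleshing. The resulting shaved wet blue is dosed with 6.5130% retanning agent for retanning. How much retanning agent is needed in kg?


Total_raw = N * avg_wt = 47 * 13.2190 = 621.2930 kg
Substrate = Total_raw * (1 - loss/100) = 621.2930 * (1 - 31.0680/100) = 428.2697 kg
Retan = Substrate * pct / 100 = 428.2697 * 6.5130 / 100 = 27.8932 kg


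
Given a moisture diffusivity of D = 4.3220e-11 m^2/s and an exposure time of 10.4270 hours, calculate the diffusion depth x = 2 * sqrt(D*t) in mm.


t = 10.4270 hr * 3600 = 37537.2000 s
D * t = 4.3220e-11 * 37537.2000 = 1.6224e-06
x = 2 * sqrt(D*t) = 2 * sqrt(1.6224e-06) = 0.00254744 m = 2.5474 mm


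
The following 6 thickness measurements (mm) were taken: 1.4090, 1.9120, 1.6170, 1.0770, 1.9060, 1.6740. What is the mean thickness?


Formula: Average = sum / n
Substituting: Average = 9.5950 / 6
Result: 1.5992 mm


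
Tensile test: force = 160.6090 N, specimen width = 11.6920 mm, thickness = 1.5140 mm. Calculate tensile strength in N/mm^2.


Formula: TS = force / (width * thickness)
Substituting: TS = 160.6090 / (11.6920 * 1.5140)
Result: 9.0731 N/mm^2


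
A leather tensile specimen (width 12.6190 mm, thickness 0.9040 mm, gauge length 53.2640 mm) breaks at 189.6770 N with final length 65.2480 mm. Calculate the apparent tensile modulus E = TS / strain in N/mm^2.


TS = F / (w * t) = 189.6770 / (12.6190 * 0.9040) = 16.6273 N/mm^2
strain = (Lf - L0) / L0 = (65.2480 - 53.2640) / 53.2640 = 0.2250
E = TS / strain = 16.6273 / 0.2250 = 73.9015 N/mm^2


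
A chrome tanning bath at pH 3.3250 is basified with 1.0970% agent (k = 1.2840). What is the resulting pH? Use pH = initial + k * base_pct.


Formula: pH_final = pH_initial + k * base_pct
Substituting: pH_final = 3.3250 + 1.2840 * 1.0970
Result: 4.7335


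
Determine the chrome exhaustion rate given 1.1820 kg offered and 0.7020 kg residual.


Formula: Uptake = (offered - residual) / offered * 100
Substituting: Uptake = (1.1820 - 0.7020) / 1.1820 * 100
Result: 40.6091 %


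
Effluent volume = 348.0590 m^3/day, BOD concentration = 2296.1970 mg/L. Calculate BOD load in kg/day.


Formula: BOD_load = volume * conc / 1000
Substituting: BOD_load = 348.0590 * 2296.1970 / 1000
Result: 799.2120 kg/day


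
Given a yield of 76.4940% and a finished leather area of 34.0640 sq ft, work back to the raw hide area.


Formula: raw = finished * 100 / yield
Substituting: raw = 34.0640 * 100 / 76.4940
Result: 44.5316 sq ft


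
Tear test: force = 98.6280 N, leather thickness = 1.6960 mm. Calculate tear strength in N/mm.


Formula: Tear strength = force / thickness
Substituting: Tear strength = 98.6280 / 1.6960
Result: 58.1533 N/mm


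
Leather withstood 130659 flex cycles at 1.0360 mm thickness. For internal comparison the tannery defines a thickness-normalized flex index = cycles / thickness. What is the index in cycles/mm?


Formula: Index = cycles / thickness
Substituting: Index = 130659 / 1.0360
Result: 126118.7259 cycles/mm


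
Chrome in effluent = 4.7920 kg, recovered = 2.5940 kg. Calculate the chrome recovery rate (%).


Formula: Recovery = recovered / input * 100
Substituting: Recovery = 2.5940 / 4.7920 * 100
Result: 54.1319 %


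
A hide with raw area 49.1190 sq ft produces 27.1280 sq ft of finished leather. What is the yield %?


Formula: Yield = finished / raw * 100
Substituting: Yield = 27.1280 / 49.1190 * 100
Result: 55.2291 %


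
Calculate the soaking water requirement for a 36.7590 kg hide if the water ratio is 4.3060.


Formula: Water = hide_weight * ratio
Substituting: Water = 36.7590 * 4.3060
Result: 158.2843 kg


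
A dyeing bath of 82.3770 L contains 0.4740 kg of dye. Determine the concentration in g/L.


Formula: Conc = dye_mass(kg) / volume(L) * 1000
Substituting: Conc = 0.4740 / 82.3770 * 1000
Result: 5.7540 g/L


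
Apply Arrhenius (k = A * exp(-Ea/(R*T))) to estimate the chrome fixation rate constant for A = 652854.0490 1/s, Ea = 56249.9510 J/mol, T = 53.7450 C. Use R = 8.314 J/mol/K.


T_K = T_C + 273.15 = 53.7450 + 273.15 = 326.8950 K
exponent = -Ea / (R * T_K) = -56249.9510 / (8.314 * 326.8950) = -20.6968
k = A * exp(exponent) = 652854.0490 * exp(-20.6968) = 6.7034e-04 1/s


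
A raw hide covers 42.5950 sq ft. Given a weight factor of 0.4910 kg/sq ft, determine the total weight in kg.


Formula: Weight = area * weight_per_sqft
Substituting: Weight = 42.5950 * 0.4910
Result: 20.9141 kg


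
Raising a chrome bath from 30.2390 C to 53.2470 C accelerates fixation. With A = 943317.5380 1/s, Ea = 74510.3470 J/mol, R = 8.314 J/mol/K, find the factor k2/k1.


T1 = 30.2390 + 273.15 = 303.3890 K; T2 = 53.2470 + 273.15 = 326.3970 K
k1 = A * exp(-Ea/(R*T1)) = 943317.5380 * exp(-74510.3470/(8.314*303.3890)) = 1.3987e-07 1/s
k2 = A * exp(-Ea/(R*T2)) = 943317.5380 * exp(-74510.3470/(8.314*326.3970)) = 1.1221e-06 1/s
k2/k1 = 1.1221e-06 / 1.3987e-07 = 8.0228


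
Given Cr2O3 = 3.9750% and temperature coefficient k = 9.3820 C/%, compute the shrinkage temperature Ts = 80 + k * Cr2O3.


Formula: Ts = 80 + k * Cr2O3
Substituting: Ts = 80 + 9.3820 * 3.9750
Result: 117.2935 C


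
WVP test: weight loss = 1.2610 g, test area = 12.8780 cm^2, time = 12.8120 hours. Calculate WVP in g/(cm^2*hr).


Formula: WVP = loss / (area * time)
Substituting: WVP = 1.2610 / (12.8780 * 12.8120)
Result: 0.00764275 g/(cm^2*hr)


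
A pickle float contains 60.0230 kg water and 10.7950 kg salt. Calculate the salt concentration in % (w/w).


Formula: Conc = salt / (water + salt) * 100
Substituting: Conc = 10.7950 / (60.0230 + 10.7950) * 100
Result: 15.2433 %


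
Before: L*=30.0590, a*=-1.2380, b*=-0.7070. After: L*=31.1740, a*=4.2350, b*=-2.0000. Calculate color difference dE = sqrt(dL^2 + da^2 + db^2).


dL = 1.1150, da = 5.4730, db = -1.2930
dE = sqrt(1.1150^2 + 5.4730^2 + (-1.2930)^2) = 5.7331


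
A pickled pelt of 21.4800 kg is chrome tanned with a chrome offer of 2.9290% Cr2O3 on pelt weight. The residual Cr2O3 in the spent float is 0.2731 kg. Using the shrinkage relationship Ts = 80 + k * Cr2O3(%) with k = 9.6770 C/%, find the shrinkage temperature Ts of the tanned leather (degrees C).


Offered = pelt * offer_pct / 100 = 21.4800 * 2.9290 / 100 = 0.6291 kg
Uptake = offered - residual = 0.6291 - 0.2731 = 0.3560 kg
Cr2O3% on pelt = uptake / pelt * 100 = 0.3560 / 21.4800 * 100 = 1.6576 %
Ts = 80 + k * Cr2O3% = 80 + 9.6770 * 1.6576 = 96.0404 C


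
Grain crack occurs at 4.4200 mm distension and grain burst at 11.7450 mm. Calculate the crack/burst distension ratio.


Formula: Ratio = crack / burst
Substituting: Ratio = 4.4200 / 11.7450
Result: 0.3763


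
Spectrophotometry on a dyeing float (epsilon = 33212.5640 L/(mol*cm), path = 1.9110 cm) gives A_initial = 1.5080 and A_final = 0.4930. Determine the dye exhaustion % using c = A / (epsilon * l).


c_initial = A_i / (epsilon * l) = 1.5080 / (33212.5640 * 1.9110) = 2.3760e-05 mol/L
c_final = A_f / (epsilon * l) = 0.4930 / (33212.5640 * 1.9110) = 7.7675e-06 mol/L
Exhaustion = (c_initial - c_final) / c_initial * 100 = (2.3760e-05 - 7.7675e-06) / 2.3760e-05 * 100 = 67.3077 %


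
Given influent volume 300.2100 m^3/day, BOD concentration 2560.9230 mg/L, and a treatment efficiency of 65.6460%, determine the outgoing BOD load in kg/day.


Load_in = volume * conc / 1000 = 300.2100 * 2560.9230 / 1000 = 768.8147 kg/day
Removed = Load_in * eff / 100 = 768.8147 * 65.6460 / 100 = 504.6961 kg/day
Load_out = Load_in - Removed = 768.8147 - 504.6961 = 264.1186 kg/day


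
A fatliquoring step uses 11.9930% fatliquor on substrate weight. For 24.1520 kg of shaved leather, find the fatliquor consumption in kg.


Formula: Fat = substrate * pct / 100
Substituting: Fat = 24.1520 * 11.9930 / 100
Result: 2.8965 kg


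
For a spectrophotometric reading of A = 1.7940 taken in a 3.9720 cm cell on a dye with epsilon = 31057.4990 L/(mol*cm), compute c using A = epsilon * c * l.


Formula: c = A / (epsilon * l)
Substituting: c = 1.7940 / (31057.4990 * 3.9720)
Result: 1.4543e-05 mol/L


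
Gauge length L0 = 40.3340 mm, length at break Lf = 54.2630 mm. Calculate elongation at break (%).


Formula: Elongation = (Lf - L0) / L0 * 100
Substituting: Elongation = (54.2630 - 40.3340) / 40.3340 * 100
Result: 34.5341 %


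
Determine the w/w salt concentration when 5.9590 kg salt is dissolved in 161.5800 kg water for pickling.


Formula: Conc = salt / (water + salt) * 100
Substituting: Conc = 5.9590 / (161.5800 + 5.9590) * 100
Result: 3.5568 %


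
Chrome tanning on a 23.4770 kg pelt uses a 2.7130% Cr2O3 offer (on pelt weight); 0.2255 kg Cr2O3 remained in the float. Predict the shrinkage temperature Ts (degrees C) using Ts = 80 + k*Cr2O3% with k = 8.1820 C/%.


Offered = pelt * offer_pct / 100 = 23.4770 * 2.7130 / 100 = 0.6369 kg
Uptake = offered - residual = 0.6369 - 0.2255 = 0.4114 kg
Cr2O3% on pelt = uptake / pelt * 100 = 0.4114 / 23.4770 * 100 = 1.7525 %
Ts = 80 + k * Cr2O3% = 80 + 8.1820 * 1.7525 = 94.3388 C


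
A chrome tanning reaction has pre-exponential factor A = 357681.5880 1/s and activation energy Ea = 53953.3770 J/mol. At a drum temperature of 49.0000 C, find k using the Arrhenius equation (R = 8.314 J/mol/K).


T_K = T_C + 273.15 = 49.0000 + 273.15 = 322.1500 K
exponent = -Ea / (R * T_K) = -53953.3770 / (8.314 * 322.1500) = -20.1442
k = A * exp(exponent) = 357681.5880 * exp(-20.1442) = 6.3822e-04 1/s


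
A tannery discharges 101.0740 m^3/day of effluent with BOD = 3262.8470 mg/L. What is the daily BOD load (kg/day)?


Formula: BOD_load = volume * conc / 1000
Substituting: BOD_load = 101.0740 * 3262.8470 / 1000
Result: 329.7890 kg/day


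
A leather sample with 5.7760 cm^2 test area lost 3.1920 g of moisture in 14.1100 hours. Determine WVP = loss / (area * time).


Formula: WVP = loss / (area * time)
Substituting: WVP = 3.1920 / (5.7760 * 14.1100)
Result: 0.039166 g/(cm^2*hr)


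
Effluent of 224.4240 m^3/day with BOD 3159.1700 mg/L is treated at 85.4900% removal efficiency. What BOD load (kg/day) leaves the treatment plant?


Load_in = volume * conc / 1000 = 224.4240 * 3159.1700 / 1000 = 708.9936 kg/day
Removed = Load_in * eff / 100 = 708.9936 * 85.4900 / 100 = 606.1186 kg/day
Load_out = Load_in - Removed = 708.9936 - 606.1186 = 102.8750 kg/day


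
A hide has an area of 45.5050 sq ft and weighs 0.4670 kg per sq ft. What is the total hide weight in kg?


Formula: Weight = area * weight_per_sqft
Substituting: Weight = 45.5050 * 0.4670
Result: 21.2508 kg


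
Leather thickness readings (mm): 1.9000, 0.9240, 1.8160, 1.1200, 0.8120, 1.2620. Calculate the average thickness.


Formula: Average = sum / n
Substituting: Average = 7.8340 / 6
Result: 1.3057 mm


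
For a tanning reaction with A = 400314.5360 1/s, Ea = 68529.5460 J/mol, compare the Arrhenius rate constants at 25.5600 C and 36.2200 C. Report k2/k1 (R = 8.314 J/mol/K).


T1 = 25.5600 + 273.15 = 298.7100 K; T2 = 36.2200 + 273.15 = 309.3700 K
k1 = A * exp(-Ea/(R*T1)) = 400314.5360 * exp(-68529.5460/(8.314*298.7100)) = 4.1532e-07 1/s
k2 = A * exp(-Ea/(R*T2)) = 400314.5360 * exp(-68529.5460/(8.314*309.3700)) = 1.0748e-06 1/s
k2/k1 = 1.0748e-06 / 4.1532e-07 = 2.5878


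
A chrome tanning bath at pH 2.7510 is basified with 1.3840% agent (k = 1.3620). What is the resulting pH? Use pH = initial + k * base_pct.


Formula: pH_final = pH_initial + k * base_pct
Substituting: pH_final = 2.7510 + 1.3620 * 1.3840
Result: 4.6360


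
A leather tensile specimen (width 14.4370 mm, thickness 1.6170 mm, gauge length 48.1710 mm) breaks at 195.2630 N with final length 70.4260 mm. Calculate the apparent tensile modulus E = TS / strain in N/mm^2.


TS = F / (w * t) = 195.2630 / (14.4370 * 1.6170) = 8.3644 N/mm^2
strain = (Lf - L0) / L0 = (70.4260 - 48.1710) / 48.1710 = 0.4620
E = TS / strain = 8.3644 / 0.4620 = 18.1047 N/mm^2


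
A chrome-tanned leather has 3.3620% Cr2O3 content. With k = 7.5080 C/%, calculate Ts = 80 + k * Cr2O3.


Formula: Ts = 80 + k * Cr2O3
Substituting: Ts = 80 + 7.5080 * 3.3620
Result: 105.2419 C


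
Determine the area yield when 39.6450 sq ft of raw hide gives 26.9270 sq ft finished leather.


Formula: Yield = finished / raw * 100
Substituting: Yield = 26.9270 / 39.6450 * 100
Result: 67.9203 %


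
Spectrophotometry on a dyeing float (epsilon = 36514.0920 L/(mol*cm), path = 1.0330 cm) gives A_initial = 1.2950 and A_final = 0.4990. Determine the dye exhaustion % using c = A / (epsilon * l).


c_initial = A_i / (epsilon * l) = 1.2950 / (36514.0920 * 1.0330) = 3.4333e-05 mol/L
c_final = A_f / (epsilon * l) = 0.4990 / (36514.0920 * 1.0330) = 1.3229e-05 mol/L
Exhaustion = (c_initial - c_final) / c_initial * 100 = (3.4333e-05 - 1.3229e-05) / 3.4333e-05 * 100 = 61.4672 %
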